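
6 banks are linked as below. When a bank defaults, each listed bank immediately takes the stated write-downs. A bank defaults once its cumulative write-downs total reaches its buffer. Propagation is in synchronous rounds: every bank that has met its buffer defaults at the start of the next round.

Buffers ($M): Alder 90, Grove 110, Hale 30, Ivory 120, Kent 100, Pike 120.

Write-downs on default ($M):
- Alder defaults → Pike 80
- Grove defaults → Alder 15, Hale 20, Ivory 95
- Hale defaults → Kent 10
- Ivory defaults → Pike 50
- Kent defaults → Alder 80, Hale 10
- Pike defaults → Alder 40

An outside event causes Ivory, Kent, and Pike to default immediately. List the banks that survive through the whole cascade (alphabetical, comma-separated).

Grove, Hale

Round 1 — Ivory, Kent, Pike default (initial).
  Alder: +80+40 → 120 ≥ 90
  Hale: +10 → 10 < 30
Round 2 — Alder defaults.
No further defaults.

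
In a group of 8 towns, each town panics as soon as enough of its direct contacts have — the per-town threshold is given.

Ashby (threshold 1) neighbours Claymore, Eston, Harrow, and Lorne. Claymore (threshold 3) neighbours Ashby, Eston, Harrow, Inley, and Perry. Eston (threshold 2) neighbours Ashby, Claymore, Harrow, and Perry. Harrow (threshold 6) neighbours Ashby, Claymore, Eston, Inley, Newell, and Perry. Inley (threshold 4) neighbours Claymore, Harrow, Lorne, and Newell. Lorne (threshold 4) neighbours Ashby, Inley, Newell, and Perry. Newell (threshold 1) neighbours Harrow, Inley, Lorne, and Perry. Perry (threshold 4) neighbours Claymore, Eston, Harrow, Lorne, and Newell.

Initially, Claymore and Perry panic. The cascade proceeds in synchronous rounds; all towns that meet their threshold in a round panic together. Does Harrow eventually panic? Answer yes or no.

Round 1 — Claymore, Perry panic (initial).
Round 2 — checking thresholds:
  Ashby: 1 of 4 neighbours ≥ 1, panics.
  Eston: 2 of 4 neighbours ≥ 2, panics.
  Harrow: 2 of 6 neighbours < 6, not yet.
  Inley: 1 of 4 neighbours < 4, not yet.
  Lorne: 1 of 4 neighbours < 4, not yet.
  Newell: 1 of 4 neighbours ≥ 1, panics.
Round 3 — no new panics; cascade stops.

no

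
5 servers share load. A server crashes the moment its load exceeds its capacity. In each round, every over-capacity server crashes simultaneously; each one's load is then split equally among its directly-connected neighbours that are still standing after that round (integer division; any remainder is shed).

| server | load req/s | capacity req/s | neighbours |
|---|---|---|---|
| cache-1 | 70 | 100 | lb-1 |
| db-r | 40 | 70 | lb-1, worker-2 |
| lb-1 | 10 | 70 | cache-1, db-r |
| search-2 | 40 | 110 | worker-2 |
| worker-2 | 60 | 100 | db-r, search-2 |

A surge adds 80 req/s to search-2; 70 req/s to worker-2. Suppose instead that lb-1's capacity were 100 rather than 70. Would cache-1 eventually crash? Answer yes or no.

yes

With lb-1's capacity at 100:
Round 1 — search-2 at 120 > 110; worker-2 at 130 > 100. search-2, worker-2 crash.
  search-2 sheds 120 req/s: no online neighbours, lost.
  worker-2 sheds 130 req/s to db-r: 130 each.
    db-r: 40+130 = 170 > 70
Round 2 — db-r crashes.
  db-r sheds 170 req/s to lb-1: 170 each.
    lb-1: 10+170 = 180 > 100
Round 3 — lb-1 crashes.
  lb-1 sheds 180 req/s to cache-1: 180 each.
    cache-1: 70+180 = 250 > 100
Round 4 — cache-1 crashes.
  cache-1 sheds 250 req/s: no online neighbours, lost.
No further crashes.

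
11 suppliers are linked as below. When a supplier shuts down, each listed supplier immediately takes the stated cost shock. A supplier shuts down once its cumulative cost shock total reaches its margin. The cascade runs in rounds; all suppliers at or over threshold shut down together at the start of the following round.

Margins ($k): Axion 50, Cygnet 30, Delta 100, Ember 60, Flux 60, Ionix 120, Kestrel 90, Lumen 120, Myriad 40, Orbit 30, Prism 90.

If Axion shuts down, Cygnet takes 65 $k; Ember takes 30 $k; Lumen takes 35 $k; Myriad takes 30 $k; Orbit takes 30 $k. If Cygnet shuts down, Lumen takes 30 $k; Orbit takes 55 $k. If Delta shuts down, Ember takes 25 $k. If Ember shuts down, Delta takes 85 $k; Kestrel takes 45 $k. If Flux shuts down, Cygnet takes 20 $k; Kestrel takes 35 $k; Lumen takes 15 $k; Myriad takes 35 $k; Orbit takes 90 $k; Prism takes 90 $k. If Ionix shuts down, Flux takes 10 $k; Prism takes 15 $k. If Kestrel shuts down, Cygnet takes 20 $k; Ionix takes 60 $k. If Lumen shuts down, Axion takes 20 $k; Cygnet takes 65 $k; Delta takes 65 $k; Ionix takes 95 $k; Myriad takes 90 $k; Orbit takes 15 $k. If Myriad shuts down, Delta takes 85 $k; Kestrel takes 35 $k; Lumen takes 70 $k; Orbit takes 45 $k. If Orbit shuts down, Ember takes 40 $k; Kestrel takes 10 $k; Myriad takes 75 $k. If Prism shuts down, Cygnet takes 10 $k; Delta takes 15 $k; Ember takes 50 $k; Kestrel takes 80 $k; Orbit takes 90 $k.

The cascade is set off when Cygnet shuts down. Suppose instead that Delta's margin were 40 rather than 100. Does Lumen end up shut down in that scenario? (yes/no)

no

With Delta's margin at 40:
Round 1 — Cygnet shuts down (initial).
  Lumen: +30 → 30 < 120
  Orbit: +55 → 55 ≥ 30
Round 2 — Orbit shuts down.
  Ember: +40 → 40 < 60
  Kestrel: +10 → 10 < 90
  Myriad: +75 → 75 ≥ 40
Round 3 — Myriad shuts down.
  Delta: +85 → 85 ≥ 40
  Kestrel: +35 → 45 < 90
  Lumen: +70 → 100 < 120
Round 4 — Delta shuts down.
  Ember: +25 → 65 ≥ 60
Round 5 — Ember shuts down.
  Kestrel: +45 → 90 ≥ 90
Round 6 — Kestrel shuts down.
  Ionix: +60 → 60 < 120
No further shutdowns.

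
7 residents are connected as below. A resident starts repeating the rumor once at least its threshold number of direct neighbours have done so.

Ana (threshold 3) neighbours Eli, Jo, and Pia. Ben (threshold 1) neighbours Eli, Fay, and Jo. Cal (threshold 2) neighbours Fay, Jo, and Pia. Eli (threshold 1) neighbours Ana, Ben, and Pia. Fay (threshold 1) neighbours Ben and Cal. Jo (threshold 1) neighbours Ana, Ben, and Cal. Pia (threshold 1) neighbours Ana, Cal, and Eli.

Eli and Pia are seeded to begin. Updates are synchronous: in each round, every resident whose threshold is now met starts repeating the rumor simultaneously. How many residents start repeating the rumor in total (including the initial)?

Round 1 — Eli, Pia start repeating the rumor (initial).
Round 2 — checking thresholds:
  Ana: 2 of 3 neighbours < 3, below threshold.
  Ben: 1 of 3 neighbours ≥ 1, starts repeating the rumor.
  Cal: 1 of 3 neighbours < 2, below threshold.
Round 3 — checking thresholds:
  Ana: 2 of 3 neighbours < 3, below threshold.
  Cal: 1 of 3 neighbours < 2, below threshold.
  Fay: 1 of 2 neighbours ≥ 1, starts repeating the rumor.
  Jo: 1 of 3 neighbours ≥ 1, starts repeating the rumor.
Round 4 — checking thresholds:
  Ana: 3 of 3 neighbours ≥ 3, starts repeating the rumor.
  Cal: 3 of 3 neighbours ≥ 2, starts repeating the rumor.
Round 5 — no new spreads; cascade stops.

7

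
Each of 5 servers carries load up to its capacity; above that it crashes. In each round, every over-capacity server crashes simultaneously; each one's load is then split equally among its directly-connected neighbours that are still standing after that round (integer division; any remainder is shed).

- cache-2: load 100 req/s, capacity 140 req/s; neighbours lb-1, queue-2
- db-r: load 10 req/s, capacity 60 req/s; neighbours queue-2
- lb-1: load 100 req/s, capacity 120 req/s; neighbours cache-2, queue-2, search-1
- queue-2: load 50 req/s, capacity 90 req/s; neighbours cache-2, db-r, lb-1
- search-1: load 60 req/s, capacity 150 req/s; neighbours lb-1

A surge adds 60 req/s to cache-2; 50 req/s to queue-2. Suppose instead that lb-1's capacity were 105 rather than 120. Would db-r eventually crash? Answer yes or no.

With lb-1's capacity at 105:
Round 1 — cache-2 at 160 > 140; queue-2 at 100 > 90. cache-2, queue-2 crash.
  cache-2 sheds 160 req/s to lb-1: 160 each.
    lb-1: 100+160 = 260 > 105
  queue-2 sheds 100 req/s to db-r, lb-1: 50 each.
    db-r: 10+50 = 60 ≤ 60
    lb-1: 260+50 = 310 > 105
Round 2 — lb-1 crashes.
  lb-1 sheds 310 req/s to search-1: 310 each.
    search-1: 60+310 = 370 > 150
Round 3 — search-1 crashes.
  search-1 sheds 370 req/s: no online neighbours, lost.
No further crashes.

no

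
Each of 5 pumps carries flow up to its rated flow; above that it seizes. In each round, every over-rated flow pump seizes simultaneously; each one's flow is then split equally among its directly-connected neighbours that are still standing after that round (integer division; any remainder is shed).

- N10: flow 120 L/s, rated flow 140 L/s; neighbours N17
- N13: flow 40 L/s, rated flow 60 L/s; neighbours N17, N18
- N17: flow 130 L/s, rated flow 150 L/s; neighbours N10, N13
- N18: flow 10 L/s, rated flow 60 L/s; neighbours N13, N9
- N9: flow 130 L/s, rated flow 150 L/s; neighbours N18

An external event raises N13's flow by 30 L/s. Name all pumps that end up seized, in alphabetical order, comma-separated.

N10, N13, N17

Round 1 — N13 at 70 > 60. N13 seizes.
  N13 sheds 70 L/s to N17, N18: 35 each.
    N17: 130+35 = 165 > 150
    N18: 10+35 = 45 ≤ 60
Round 2 — N17 seizes.
  N17 sheds 165 L/s to N10: 165 each.
    N10: 120+165 = 285 > 140
Round 3 — N10 seizes.
  N10 sheds 285 L/s: no online neighbours, lost.
No further seizures.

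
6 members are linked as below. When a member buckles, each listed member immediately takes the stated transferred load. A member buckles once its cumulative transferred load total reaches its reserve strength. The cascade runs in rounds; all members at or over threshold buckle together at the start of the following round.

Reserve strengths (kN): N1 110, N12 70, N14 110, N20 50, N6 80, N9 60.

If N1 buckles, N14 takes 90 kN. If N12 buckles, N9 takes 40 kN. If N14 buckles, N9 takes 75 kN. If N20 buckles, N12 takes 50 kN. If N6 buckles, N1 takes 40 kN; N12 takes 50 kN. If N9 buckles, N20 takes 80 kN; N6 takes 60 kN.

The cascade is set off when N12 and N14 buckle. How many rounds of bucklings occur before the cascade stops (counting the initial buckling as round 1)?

3

Round 1 — N12, N14 buckle (initial).
  N9: +40+75 → 115 ≥ 60
Round 2 — N9 buckles.
  N20: +80 → 80 ≥ 50
  N6: +60 → 60 < 80
Round 3 — N20 buckles.
No further bucklings.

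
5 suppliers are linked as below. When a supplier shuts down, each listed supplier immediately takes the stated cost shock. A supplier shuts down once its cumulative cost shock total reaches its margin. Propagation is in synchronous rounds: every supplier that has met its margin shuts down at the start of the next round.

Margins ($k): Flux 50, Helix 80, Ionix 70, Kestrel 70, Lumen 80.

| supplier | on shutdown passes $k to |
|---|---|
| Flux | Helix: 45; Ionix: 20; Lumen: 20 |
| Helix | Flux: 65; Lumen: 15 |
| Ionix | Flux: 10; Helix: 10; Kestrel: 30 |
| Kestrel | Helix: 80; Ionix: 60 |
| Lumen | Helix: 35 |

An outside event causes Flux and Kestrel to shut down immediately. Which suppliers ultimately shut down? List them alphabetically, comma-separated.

Round 1 — Flux, Kestrel shut down (initial).
  Helix: +45+80 → 125 ≥ 80
  Ionix: +20+60 → 80 ≥ 70
  Lumen: +20 → 20 < 80
Round 2 — Helix, Ionix shut down.
  Lumen: +15 → 35 < 80
No further shutdowns.

Flux, Helix, Ionix, Kestrel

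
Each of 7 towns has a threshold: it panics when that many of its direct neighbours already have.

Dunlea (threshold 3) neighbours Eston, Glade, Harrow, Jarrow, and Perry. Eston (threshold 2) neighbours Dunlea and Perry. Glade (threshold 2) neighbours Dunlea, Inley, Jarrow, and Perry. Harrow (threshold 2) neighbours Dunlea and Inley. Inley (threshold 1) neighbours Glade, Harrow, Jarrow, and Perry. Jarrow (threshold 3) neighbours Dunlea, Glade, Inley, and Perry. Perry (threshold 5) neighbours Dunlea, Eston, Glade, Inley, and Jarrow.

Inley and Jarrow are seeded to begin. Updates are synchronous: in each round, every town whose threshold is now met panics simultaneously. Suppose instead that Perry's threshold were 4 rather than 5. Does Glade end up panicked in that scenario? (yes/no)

With Perry's threshold at 4:
Round 1 — Inley, Jarrow panic (initial).
Round 2 — checking thresholds:
  Dunlea: 1 of 5 neighbours < 3, not yet.
  Glade: 2 of 4 neighbours ≥ 2, panics.
  Harrow: 1 of 2 neighbours < 2, not yet.
  Perry: 2 of 5 neighbours < 4, not yet.
Round 3 — no new panics; cascade stops.

yes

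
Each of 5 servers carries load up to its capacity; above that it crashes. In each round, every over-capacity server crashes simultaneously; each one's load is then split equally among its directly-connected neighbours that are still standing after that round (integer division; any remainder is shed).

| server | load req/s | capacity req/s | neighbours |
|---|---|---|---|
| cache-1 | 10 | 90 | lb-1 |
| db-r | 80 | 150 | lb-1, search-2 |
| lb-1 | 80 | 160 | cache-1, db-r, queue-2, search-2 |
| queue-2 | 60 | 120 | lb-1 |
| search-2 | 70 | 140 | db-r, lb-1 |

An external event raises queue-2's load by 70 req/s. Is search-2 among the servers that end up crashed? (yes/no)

no

Round 1 — queue-2 at 130 > 120. queue-2 crashes.
  queue-2 sheds 130 req/s to lb-1: 130 each.
    lb-1: 80+130 = 210 > 160
Round 2 — lb-1 crashes.
  lb-1 sheds 210 req/s to cache-1, db-r, search-2: 70 each.
    cache-1: 10+70 = 80 ≤ 90
    db-r: 80+70 = 150 ≤ 150
    search-2: 70+70 = 140 ≤ 140
No further crashes.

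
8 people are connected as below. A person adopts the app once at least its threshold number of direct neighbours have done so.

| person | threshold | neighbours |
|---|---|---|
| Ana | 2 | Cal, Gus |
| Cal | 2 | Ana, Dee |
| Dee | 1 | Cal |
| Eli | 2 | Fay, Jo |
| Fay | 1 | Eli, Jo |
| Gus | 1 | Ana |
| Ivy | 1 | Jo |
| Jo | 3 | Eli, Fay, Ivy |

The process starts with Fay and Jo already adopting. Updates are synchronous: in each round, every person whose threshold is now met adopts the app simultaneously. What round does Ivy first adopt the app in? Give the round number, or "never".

2

Round 1 — Fay, Jo adopt the app (initial).
Round 2 — checking thresholds:
  Eli: 2 of 2 neighbours ≥ 2, adopts the app.
  Ivy: 1 of 1 neighbours ≥ 1, adopts the app.
Round 3 — no new adoptions; cascade stops.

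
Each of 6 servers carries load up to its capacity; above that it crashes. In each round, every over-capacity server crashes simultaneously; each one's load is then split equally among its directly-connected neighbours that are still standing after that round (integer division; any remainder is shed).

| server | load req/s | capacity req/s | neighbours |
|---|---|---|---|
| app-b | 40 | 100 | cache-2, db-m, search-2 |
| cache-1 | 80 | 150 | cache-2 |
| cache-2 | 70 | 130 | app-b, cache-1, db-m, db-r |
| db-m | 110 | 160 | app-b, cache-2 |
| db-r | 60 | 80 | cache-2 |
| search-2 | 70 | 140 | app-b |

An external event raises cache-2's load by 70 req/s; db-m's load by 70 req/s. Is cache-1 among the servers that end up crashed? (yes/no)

Round 1 — cache-2 at 140 > 130; db-m at 180 > 160. cache-2, db-m crash.
  cache-2 sheds 140 req/s to app-b, cache-1, db-r: 46 each (2 lost).
    app-b: 40+46 = 86 ≤ 100
    cache-1: 80+46 = 126 ≤ 150
    db-r: 60+46 = 106 > 80
  db-m sheds 180 req/s to app-b: 180 each.
    app-b: 86+180 = 266 > 100
Round 2 — app-b, db-r crash.
  app-b sheds 266 req/s to search-2: 266 each.
    search-2: 70+266 = 336 > 140
  db-r sheds 106 req/s: no online neighbours, lost.
Round 3 — search-2 crashes.
  search-2 sheds 336 req/s: no online neighbours, lost.
No further crashes.

no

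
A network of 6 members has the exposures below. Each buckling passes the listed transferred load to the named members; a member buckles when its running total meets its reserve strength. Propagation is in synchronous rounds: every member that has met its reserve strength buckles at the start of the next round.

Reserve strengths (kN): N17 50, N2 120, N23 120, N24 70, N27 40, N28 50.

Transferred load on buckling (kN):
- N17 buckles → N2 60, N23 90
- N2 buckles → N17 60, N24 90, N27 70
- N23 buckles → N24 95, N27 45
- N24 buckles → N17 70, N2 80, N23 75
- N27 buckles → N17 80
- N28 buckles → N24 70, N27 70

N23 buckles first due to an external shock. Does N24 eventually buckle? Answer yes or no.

Round 1 — N23 buckles (initial).
  N24: +95 → 95 ≥ 70
  N27: +45 → 45 ≥ 40
Round 2 — N24, N27 buckle.
  N17: +70+80 → 150 ≥ 50
  N2: +80 → 80 < 120
Round 3 — N17 buckles.
  N2: +60 → 140 ≥ 120
Round 4 — N2 buckles.
No further bucklings.

yes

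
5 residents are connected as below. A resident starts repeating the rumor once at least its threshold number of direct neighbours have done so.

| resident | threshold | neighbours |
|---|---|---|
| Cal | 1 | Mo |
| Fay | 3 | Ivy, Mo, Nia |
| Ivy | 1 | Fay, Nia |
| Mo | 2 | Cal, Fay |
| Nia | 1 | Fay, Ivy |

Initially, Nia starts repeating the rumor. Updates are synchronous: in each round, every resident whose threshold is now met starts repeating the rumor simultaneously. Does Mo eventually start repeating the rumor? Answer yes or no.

no

Round 1 — Nia starts repeating the rumor (initial).
Round 2 — checking thresholds:
  Fay: 1 of 3 neighbours < 3, holds.
  Ivy: 1 of 2 neighbours ≥ 1, starts repeating the rumor.
Round 3 — no new spreads; cascade stops.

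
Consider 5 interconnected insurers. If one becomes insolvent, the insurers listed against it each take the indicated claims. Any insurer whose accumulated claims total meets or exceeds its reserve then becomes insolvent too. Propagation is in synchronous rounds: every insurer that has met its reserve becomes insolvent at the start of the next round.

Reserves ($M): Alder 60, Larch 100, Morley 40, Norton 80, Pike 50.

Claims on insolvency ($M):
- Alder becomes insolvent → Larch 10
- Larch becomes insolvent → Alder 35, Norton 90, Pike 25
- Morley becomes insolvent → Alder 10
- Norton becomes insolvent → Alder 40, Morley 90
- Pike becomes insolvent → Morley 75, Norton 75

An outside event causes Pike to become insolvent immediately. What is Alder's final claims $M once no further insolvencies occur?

10

Round 1 — Pike becomes insolvent (initial).
  Morley: +75 → 75 ≥ 40
  Norton: +75 → 75 < 80
Round 2 — Morley becomes insolvent.
  Alder: +10 → 10 < 60
No further insolvencies.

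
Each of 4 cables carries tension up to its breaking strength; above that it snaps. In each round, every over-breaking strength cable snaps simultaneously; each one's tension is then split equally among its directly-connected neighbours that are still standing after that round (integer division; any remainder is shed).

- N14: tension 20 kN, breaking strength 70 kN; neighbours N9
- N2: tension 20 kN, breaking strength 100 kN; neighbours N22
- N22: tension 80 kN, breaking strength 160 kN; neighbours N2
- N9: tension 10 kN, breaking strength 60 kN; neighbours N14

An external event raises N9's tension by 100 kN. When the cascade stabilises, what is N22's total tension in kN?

80

Round 1 — N9 at 110 > 60. N9 snaps.
  N9 sheds 110 kN to N14: 110 each.
    N14: 20+110 = 130 > 70
Round 2 — N14 snaps.
  N14 sheds 130 kN: no online neighbours, lost.
No further breaks.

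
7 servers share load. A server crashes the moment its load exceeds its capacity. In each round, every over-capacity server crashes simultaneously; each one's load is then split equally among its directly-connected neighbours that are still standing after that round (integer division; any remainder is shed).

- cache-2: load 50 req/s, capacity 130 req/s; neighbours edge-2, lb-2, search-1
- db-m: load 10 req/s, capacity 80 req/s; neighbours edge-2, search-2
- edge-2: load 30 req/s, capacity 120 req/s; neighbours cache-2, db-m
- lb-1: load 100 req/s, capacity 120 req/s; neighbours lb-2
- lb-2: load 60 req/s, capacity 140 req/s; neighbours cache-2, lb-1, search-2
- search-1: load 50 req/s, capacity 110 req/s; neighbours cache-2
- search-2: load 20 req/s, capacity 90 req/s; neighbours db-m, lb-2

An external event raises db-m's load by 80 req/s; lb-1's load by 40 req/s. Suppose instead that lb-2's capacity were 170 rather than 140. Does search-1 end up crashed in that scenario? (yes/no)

With lb-2's capacity at 170:
Round 1 — db-m at 90 > 80; lb-1 at 140 > 120. db-m, lb-1 crash.
  db-m sheds 90 req/s to edge-2, search-2: 45 each.
    edge-2: 30+45 = 75 ≤ 120
    search-2: 20+45 = 65 ≤ 90
  lb-1 sheds 140 req/s to lb-2: 140 each.
    lb-2: 60+140 = 200 > 170
Round 2 — lb-2 crashes.
  lb-2 sheds 200 req/s to cache-2, search-2: 100 each.
    cache-2: 50+100 = 150 > 130
    search-2: 65+100 = 165 > 90
Round 3 — cache-2, search-2 crash.
  cache-2 sheds 150 req/s to edge-2, search-1: 75 each.
    edge-2: 75+75 = 150 > 120
    search-1: 50+75 = 125 > 110
  search-2 sheds 165 req/s: no online neighbours, lost.
Round 4 — edge-2, search-1 crash.
  edge-2 sheds 150 req/s: no online neighbours, lost.
  search-1 sheds 125 req/s: no online neighbours, lost.
No further crashes.

yes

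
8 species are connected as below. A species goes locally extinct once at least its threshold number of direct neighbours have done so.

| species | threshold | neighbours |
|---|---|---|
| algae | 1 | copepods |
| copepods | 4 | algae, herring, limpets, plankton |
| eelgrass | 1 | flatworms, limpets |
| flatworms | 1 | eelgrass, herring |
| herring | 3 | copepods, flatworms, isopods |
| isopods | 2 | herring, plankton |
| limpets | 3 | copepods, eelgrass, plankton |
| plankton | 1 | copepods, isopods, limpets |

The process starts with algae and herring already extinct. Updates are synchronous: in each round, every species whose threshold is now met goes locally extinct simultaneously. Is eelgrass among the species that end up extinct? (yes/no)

Round 1 — algae, herring go locally extinct (initial).
Round 2 — checking thresholds:
  copepods: 2 of 4 neighbours < 4, below threshold.
  flatworms: 1 of 2 neighbours ≥ 1, goes locally extinct.
  isopods: 1 of 2 neighbours < 2, below threshold.
Round 3 — checking thresholds:
  copepods: 2 of 4 neighbours < 4, below threshold.
  eelgrass: 1 of 2 neighbours ≥ 1, goes locally extinct.
  isopods: 1 of 2 neighbours < 2, below threshold.
Round 4 — no new extinctions; cascade stops.

yes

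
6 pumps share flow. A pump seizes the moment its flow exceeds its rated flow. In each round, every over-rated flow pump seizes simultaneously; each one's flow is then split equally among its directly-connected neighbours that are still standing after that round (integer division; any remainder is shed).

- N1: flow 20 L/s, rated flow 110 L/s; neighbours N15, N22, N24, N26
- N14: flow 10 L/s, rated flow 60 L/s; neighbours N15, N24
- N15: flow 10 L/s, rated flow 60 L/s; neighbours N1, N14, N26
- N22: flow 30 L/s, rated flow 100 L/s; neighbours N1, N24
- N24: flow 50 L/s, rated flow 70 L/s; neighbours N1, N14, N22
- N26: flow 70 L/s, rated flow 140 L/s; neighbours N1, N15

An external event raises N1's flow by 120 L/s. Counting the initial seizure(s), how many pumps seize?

3

Round 1 — N1 at 140 > 110. N1 seizes.
  N1 sheds 140 L/s to N15, N22, N24, N26: 35 each.
    N15: 10+35 = 45 ≤ 60
    N22: 30+35 = 65 ≤ 100
    N24: 50+35 = 85 > 70
    N26: 70+35 = 105 ≤ 140
Round 2 — N24 seizes.
  N24 sheds 85 L/s to N14, N22: 42 each (1 lost).
    N14: 10+42 = 52 ≤ 60
    N22: 65+42 = 107 > 100
Round 3 — N22 seizes.
  N22 sheds 107 L/s: no online neighbours, lost.
No further seizures.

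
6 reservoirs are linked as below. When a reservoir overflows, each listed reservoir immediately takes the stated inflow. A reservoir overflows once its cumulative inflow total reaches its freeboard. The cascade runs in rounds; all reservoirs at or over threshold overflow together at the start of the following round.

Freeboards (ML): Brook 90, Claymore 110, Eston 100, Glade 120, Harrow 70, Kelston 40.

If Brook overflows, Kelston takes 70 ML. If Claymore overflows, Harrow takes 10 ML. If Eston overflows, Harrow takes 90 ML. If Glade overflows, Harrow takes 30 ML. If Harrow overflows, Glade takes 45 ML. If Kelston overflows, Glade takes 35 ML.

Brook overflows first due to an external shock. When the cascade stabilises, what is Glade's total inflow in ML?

Round 1 — Brook overflows (initial).
  Kelston: +70 → 70 ≥ 40
Round 2 — Kelston overflows.
  Glade: +35 → 35 < 120
No further overflows.

35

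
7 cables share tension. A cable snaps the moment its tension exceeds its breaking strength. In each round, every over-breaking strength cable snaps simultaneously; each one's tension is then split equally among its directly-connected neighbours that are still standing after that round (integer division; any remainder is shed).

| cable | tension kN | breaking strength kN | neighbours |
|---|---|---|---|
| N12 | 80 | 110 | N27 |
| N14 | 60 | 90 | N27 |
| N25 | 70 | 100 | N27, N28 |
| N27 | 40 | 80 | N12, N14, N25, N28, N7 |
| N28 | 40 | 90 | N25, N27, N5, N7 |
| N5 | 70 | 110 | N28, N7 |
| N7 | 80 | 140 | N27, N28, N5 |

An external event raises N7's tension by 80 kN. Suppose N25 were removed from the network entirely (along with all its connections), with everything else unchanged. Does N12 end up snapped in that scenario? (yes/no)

yes

With N25 removed:
Round 1 — N7 at 160 > 140. N7 snaps.
  N7 sheds 160 kN to N27, N28, N5: 53 each (1 lost).
    N27: 40+53 = 93 > 80
    N28: 40+53 = 93 > 90
    N5: 70+53 = 123 > 110
Round 2 — N27, N28, N5 snap.
  N27 sheds 93 kN to N12, N14: 46 each (1 lost).
    N12: 80+46 = 126 > 110
    N14: 60+46 = 106 > 90
  N28 sheds 93 kN: no online neighbours, lost.
  N5 sheds 123 kN: no online neighbours, lost.
Round 3 — N12, N14 snap.
  N12 sheds 126 kN: no online neighbours, lost.
  N14 sheds 106 kN: no online neighbours, lost.
No further breaks.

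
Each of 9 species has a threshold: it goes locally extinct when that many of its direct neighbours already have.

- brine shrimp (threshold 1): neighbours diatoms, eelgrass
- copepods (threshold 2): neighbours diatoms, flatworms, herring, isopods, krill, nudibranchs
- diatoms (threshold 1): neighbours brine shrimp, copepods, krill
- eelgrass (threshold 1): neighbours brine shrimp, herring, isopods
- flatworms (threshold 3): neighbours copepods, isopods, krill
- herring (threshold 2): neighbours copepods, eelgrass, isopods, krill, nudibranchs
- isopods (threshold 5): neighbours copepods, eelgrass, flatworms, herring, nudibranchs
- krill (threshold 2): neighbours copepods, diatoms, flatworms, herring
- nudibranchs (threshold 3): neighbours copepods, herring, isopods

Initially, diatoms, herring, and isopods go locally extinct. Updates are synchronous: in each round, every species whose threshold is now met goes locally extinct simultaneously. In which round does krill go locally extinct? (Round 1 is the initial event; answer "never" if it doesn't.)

Round 1 — diatoms, herring, isopods go locally extinct (initial).
Round 2 — checking thresholds:
  brine shrimp: 1 of 2 neighbours ≥ 1, goes locally extinct.
  copepods: 3 of 6 neighbours ≥ 2, goes locally extinct.
  eelgrass: 2 of 3 neighbours ≥ 1, goes locally extinct.
  flatworms: 1 of 3 neighbours < 3, not yet.
  krill: 2 of 4 neighbours ≥ 2, goes locally extinct.
  nudibranchs: 2 of 3 neighbours < 3, not yet.
Round 3 — checking thresholds:
  flatworms: 3 of 3 neighbours ≥ 3, goes locally extinct.
  nudibranchs: 3 of 3 neighbours ≥ 3, goes locally extinct.
Round 4 — no new extinctions; cascade stops.

2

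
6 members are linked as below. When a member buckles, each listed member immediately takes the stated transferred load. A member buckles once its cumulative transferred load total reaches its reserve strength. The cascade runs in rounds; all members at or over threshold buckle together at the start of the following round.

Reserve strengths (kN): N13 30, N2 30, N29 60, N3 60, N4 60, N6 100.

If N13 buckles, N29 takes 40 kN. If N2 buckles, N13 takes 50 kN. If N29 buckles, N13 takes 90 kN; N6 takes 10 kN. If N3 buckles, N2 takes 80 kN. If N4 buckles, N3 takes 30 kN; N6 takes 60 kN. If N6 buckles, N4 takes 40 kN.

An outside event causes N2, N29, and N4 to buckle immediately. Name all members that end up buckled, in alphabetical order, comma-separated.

Round 1 — N2, N29, N4 buckle (initial).
  N13: +50+90 → 140 ≥ 30
  N3: +30 → 30 < 60
  N6: +10+60 → 70 < 100
Round 2 — N13 buckles.
No further bucklings.

N13, N2, N29, N4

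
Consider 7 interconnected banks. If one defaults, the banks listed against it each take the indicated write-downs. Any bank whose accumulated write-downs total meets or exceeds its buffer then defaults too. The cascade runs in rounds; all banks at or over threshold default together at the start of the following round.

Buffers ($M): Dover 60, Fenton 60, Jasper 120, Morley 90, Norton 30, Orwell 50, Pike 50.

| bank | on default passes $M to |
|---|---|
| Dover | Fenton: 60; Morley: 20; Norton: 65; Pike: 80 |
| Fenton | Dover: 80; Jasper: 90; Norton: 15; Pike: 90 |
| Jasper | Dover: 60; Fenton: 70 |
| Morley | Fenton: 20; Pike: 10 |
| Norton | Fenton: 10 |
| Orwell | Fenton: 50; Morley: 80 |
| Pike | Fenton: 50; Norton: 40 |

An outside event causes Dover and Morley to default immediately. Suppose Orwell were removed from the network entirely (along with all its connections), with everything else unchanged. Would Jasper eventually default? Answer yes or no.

With Orwell removed:
Round 1 — Dover, Morley default (initial).
  Fenton: +60+20 → 80 ≥ 60
  Norton: +65 → 65 ≥ 30
  Pike: +80+10 → 90 ≥ 50
Round 2 — Fenton, Norton, Pike default.
  Jasper: +90 → 90 < 120
No further defaults.

no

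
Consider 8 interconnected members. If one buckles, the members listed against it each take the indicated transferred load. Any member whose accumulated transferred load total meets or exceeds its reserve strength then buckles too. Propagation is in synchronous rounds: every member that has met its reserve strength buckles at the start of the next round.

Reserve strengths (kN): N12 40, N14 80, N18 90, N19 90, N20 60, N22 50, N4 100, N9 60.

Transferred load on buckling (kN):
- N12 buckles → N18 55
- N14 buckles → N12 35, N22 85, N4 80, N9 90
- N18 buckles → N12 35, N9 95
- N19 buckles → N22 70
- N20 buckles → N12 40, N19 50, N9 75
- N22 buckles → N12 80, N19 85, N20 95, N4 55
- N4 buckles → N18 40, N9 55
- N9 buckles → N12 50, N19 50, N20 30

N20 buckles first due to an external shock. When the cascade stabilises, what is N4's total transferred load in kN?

Round 1 — N20 buckles (initial).
  N12: +40 → 40 ≥ 40
  N19: +50 → 50 < 90
  N9: +75 → 75 ≥ 60
Round 2 — N12, N9 buckle.
  N18: +55 → 55 < 90
  N19: +50 → 100 ≥ 90
Round 3 — N19 buckles.
  N22: +70 → 70 ≥ 50
Round 4 — N22 buckles.
  N4: +55 → 55 < 100
No further bucklings.

55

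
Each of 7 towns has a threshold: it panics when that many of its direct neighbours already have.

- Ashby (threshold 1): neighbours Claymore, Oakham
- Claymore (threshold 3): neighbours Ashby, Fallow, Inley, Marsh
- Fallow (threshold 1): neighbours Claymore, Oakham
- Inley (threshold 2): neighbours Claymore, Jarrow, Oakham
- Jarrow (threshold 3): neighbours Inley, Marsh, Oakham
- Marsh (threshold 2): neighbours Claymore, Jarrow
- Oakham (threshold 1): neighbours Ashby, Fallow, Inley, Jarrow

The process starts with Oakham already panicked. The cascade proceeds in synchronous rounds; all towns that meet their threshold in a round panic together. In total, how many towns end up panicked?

3

Round 1 — Oakham panics (initial).
Round 2 — checking thresholds:
  Ashby: 1 of 2 neighbours ≥ 1, panics.
  Fallow: 1 of 2 neighbours ≥ 1, panics.
  Inley: 1 of 3 neighbours < 2, not yet.
  Jarrow: 1 of 3 neighbours < 3, not yet.
Round 3 — no new panics; cascade stops.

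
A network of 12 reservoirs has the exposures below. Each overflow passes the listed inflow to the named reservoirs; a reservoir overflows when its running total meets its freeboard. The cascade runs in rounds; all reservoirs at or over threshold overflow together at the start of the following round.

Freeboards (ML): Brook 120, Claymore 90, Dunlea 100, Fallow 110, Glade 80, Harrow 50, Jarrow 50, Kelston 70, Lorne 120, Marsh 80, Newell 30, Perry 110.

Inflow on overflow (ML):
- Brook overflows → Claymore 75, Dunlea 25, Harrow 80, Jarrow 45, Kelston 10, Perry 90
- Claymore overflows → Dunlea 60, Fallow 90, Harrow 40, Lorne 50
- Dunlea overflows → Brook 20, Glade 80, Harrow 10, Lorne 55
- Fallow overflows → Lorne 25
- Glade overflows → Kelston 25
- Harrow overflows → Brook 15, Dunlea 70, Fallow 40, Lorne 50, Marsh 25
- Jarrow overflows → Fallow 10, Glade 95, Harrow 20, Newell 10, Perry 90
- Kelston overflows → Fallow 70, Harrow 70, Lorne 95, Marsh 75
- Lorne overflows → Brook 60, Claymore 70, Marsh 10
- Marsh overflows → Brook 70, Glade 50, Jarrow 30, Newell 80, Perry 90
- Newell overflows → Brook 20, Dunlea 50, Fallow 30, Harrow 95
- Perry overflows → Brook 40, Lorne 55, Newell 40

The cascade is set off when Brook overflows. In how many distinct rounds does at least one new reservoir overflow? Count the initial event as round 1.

2

Round 1 — Brook overflows (initial).
  Claymore: +75 → 75 < 90
  Dunlea: +25 → 25 < 100
  Harrow: +80 → 80 ≥ 50
  Jarrow: +45 → 45 < 50
  Kelston: +10 → 10 < 70
  Perry: +90 → 90 < 110
Round 2 — Harrow overflows.
  Dunlea: +70 → 95 < 100
  Fallow: +40 → 40 < 110
  Lorne: +50 → 50 < 120
  Marsh: +25 → 25 < 80
No further overflows.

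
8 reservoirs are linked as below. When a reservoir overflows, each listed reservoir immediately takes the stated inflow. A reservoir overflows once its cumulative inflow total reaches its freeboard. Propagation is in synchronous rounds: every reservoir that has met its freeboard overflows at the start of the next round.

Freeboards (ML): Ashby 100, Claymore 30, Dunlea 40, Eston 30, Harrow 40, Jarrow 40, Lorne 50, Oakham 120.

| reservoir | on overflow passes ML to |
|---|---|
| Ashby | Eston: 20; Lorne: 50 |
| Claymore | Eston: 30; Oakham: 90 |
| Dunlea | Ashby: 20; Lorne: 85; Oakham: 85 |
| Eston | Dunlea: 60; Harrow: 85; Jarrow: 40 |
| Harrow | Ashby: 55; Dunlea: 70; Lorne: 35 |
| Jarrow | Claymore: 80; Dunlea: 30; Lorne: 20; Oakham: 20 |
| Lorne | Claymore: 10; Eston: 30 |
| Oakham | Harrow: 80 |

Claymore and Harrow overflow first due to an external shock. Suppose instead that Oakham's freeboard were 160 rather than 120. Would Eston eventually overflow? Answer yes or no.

With Oakham's freeboard at 160:
Round 1 — Claymore, Harrow overflow (initial).
  Ashby: +55 → 55 < 100
  Dunlea: +70 → 70 ≥ 40
  Eston: +30 → 30 ≥ 30
  Lorne: +35 → 35 < 50
  Oakham: +90 → 90 < 160
Round 2 — Dunlea, Eston overflow.
  Ashby: +20 → 75 < 100
  Jarrow: +40 → 40 ≥ 40
  Lorne: +85 → 120 ≥ 50
  Oakham: +85 → 175 ≥ 160
Round 3 — Jarrow, Lorne, Oakham overflow.
No further overflows.

yes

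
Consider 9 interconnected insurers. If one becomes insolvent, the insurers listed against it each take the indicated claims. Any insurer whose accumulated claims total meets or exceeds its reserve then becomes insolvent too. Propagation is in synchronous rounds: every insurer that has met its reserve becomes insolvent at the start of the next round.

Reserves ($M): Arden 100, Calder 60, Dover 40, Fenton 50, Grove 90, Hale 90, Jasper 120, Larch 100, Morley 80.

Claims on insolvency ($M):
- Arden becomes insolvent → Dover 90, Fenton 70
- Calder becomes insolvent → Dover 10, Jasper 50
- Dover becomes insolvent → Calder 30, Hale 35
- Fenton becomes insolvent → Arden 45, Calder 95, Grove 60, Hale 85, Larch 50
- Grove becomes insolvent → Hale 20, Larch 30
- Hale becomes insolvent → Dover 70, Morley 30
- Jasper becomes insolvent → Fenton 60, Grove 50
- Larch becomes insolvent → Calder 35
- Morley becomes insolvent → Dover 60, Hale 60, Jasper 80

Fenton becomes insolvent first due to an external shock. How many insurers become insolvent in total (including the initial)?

Round 1 — Fenton becomes insolvent (initial).
  Arden: +45 → 45 < 100
  Calder: +95 → 95 ≥ 60
  Grove: +60 → 60 < 90
  Hale: +85 → 85 < 90
  Larch: +50 → 50 < 100
Round 2 — Calder becomes insolvent.
  Dover: +10 → 10 < 40
  Jasper: +50 → 50 < 120
No further insolvencies.

2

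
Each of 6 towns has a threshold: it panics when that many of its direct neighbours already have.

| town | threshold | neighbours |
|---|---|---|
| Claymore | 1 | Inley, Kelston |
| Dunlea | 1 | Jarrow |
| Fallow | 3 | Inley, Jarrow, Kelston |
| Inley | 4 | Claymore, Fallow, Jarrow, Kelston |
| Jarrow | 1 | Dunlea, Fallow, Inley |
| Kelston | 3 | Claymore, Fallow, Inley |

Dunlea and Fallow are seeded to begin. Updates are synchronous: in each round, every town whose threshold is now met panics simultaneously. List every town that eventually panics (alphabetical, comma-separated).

Dunlea, Fallow, Jarrow

Round 1 — Dunlea, Fallow panic (initial).
Round 2 — checking thresholds:
  Inley: 1 of 4 neighbours < 4, below threshold.
  Jarrow: 2 of 3 neighbours ≥ 1, panics.
  Kelston: 1 of 3 neighbours < 3, below threshold.
Round 3 — no new panics; cascade stops.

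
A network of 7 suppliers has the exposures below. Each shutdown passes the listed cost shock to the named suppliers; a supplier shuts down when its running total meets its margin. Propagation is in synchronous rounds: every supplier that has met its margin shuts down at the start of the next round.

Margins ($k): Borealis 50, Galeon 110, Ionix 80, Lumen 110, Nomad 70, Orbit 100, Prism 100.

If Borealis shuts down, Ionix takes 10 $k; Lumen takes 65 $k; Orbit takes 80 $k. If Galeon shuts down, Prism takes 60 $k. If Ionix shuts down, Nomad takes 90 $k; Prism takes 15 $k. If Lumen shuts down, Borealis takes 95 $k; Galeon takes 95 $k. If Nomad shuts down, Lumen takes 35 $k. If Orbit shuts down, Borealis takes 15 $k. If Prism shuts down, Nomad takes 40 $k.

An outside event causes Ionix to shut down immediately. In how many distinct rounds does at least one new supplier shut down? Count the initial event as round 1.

2

Round 1 — Ionix shuts down (initial).
  Nomad: +90 → 90 ≥ 70
  Prism: +15 → 15 < 100
Round 2 — Nomad shuts down.
  Lumen: +35 → 35 < 110
No further shutdowns.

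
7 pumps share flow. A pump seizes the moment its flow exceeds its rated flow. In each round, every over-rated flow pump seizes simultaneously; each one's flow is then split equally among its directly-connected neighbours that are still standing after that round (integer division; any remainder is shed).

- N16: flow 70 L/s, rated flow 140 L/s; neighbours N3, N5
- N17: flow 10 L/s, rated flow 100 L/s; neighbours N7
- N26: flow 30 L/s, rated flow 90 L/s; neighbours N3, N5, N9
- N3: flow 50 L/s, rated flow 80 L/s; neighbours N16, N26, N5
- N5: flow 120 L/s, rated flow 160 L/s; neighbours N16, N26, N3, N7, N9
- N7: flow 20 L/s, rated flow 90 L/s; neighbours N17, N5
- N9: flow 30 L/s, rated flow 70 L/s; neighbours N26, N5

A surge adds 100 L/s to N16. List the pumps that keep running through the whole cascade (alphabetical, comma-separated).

N17, N7

Round 1 — N16 at 170 > 140. N16 seizes.
  N16 sheds 170 L/s to N3, N5: 85 each.
    N3: 50+85 = 135 > 80
    N5: 120+85 = 205 > 160
Round 2 — N3, N5 seize.
  N3 sheds 135 L/s to N26: 135 each.
    N26: 30+135 = 165 > 90
  N5 sheds 205 L/s to N26, N7, N9: 68 each (1 lost).
    N26: 165+68 = 233 > 90
    N7: 20+68 = 88 ≤ 90
    N9: 30+68 = 98 > 70
Round 3 — N26, N9 seize.
  N26 sheds 233 L/s: no online neighbours, lost.
  N9 sheds 98 L/s: no online neighbours, lost.
No further seizures.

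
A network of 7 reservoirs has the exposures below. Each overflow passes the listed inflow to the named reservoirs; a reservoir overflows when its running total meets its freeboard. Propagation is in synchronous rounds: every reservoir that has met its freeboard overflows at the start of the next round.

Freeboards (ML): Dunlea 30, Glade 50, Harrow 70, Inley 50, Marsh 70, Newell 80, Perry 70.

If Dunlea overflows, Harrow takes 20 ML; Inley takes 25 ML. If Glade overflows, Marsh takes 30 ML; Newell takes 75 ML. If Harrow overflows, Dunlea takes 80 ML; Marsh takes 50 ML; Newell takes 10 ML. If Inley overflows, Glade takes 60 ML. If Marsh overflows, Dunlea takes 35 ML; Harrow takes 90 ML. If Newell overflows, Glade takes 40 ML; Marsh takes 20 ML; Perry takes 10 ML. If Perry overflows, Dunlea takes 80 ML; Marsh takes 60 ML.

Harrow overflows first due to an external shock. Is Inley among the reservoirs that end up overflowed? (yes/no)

Round 1 — Harrow overflows (initial).
  Dunlea: +80 → 80 ≥ 30
  Marsh: +50 → 50 < 70
  Newell: +10 → 10 < 80
Round 2 — Dunlea overflows.
  Inley: +25 → 25 < 50
No further overflows.

no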